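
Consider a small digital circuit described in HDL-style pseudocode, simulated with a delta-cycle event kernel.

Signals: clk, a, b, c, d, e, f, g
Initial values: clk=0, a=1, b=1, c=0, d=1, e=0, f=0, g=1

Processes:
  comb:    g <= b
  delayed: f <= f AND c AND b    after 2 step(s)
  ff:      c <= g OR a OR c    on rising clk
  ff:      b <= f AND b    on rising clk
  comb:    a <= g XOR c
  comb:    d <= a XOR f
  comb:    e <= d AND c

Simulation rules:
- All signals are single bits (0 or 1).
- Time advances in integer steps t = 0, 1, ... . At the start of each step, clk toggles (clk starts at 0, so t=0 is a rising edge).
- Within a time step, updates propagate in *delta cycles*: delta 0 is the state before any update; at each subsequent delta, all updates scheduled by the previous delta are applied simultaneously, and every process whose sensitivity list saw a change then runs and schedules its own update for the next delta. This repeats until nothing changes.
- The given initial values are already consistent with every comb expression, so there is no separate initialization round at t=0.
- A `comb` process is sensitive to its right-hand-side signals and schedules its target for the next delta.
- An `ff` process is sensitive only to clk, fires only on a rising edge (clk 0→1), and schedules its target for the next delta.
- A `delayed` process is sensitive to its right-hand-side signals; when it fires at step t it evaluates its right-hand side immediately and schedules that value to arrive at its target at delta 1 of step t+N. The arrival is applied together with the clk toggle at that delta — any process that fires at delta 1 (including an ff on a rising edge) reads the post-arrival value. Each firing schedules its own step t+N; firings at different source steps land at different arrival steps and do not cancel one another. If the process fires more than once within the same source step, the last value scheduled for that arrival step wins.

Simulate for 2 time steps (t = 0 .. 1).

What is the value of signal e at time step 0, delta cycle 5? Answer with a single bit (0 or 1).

0

[bits: c,b,d,a,f,g,e,clk]
t=0: Δ0=01110100 Δ1=01110101 Δ2=10110101 Δ3=10100011 Δ4=10010011 Δ5=10110001 Δ6=10110011 | 6Δ
t=1: Δ0=10110011 Δ1=10110010 | 1Δ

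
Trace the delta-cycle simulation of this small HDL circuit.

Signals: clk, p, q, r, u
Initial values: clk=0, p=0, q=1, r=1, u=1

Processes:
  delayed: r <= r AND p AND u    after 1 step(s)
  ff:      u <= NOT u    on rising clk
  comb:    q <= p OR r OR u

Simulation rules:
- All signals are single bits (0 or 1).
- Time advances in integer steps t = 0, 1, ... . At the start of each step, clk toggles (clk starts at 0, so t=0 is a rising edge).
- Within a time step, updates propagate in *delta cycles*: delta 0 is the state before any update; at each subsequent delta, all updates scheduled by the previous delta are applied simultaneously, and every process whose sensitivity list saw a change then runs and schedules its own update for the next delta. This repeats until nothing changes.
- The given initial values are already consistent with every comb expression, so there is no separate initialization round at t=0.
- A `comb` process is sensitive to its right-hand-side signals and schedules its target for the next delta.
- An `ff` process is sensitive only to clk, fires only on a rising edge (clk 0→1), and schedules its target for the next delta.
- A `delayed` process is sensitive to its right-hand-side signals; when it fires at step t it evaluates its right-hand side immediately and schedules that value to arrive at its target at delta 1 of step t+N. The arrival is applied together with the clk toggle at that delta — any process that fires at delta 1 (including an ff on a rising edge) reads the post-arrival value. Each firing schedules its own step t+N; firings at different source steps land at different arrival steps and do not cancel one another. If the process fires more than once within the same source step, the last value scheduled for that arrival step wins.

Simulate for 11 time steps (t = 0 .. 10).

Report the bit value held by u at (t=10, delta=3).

1

t=0 Δ0: u=1 p=0 r=1 clk=0 q=1
  Δ1: clk:0→1
  Δ2: u:1→0
  (2Δ to stable)
t=1 Δ0: u=0 p=0 r=1 clk=1 q=1
  Δ1: r:1→0, clk:1→0
  Δ2: q:1→0
  (2Δ to stable)
t=2 Δ0: u=0 p=0 r=0 clk=0 q=0
  Δ1: clk:0→1
  Δ2: u:0→1
  Δ3: q:0→1
  (3Δ to stable)
t=3 Δ0: u=1 p=0 r=0 clk=1 q=1
  Δ1: clk:1→0
  (1Δ to stable)
t=4 Δ0: u=1 p=0 r=0 clk=0 q=1
  Δ1: clk:0→1
  Δ2: u:1→0
  Δ3: q:1→0
  (3Δ to stable)
t=5 Δ0: u=0 p=0 r=0 clk=1 q=0
  Δ1: clk:1→0
  (1Δ to stable)
t=6 Δ0: u=0 p=0 r=0 clk=0 q=0
  Δ1: clk:0→1
  Δ2: u:0→1
  Δ3: q:0→1
  (3Δ to stable)
t=7 Δ0: u=1 p=0 r=0 clk=1 q=1
  Δ1: clk:1→0
  (1Δ to stable)
t=8 Δ0: u=1 p=0 r=0 clk=0 q=1
  Δ1: clk:0→1
  Δ2: u:1→0
  Δ3: q:1→0
  (3Δ to stable)
t=9 Δ0: u=0 p=0 r=0 clk=1 q=0
  Δ1: clk:1→0
  (1Δ to stable)
t=10 Δ0: u=0 p=0 r=0 clk=0 q=0
  Δ1: clk:0→1
  Δ2: u:0→1
  Δ3: q:0→1
  (3Δ to stable)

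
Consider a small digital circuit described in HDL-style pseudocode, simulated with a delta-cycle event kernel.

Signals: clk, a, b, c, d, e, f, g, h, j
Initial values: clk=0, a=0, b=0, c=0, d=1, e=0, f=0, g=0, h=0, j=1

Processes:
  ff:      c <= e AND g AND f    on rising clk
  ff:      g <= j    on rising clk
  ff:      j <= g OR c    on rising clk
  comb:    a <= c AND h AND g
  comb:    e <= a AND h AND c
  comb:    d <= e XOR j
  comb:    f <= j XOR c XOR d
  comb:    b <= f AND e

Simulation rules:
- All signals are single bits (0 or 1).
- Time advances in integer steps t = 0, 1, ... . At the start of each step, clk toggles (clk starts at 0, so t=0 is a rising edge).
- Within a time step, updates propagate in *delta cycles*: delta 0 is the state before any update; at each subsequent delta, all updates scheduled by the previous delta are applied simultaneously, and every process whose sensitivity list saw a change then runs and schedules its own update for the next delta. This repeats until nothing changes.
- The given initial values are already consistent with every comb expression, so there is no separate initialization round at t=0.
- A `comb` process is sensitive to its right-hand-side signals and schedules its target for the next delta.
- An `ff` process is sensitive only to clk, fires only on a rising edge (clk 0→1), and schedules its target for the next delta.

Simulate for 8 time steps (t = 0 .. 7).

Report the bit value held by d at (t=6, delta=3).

1

t=0 Δ0: d=1 j=1 clk=0 h=0 c=0 g=0 b=0 f=0 e=0 a=0
  Δ1: clk:0→1
  Δ2: j:1→0, g:0→1
  Δ3: d:1→0, f:0→1
  Δ4: f:1→0
  (4Δ to stable)
t=1 Δ0: d=0 j=0 clk=1 h=0 c=0 g=1 b=0 f=0 e=0 a=0
  Δ1: clk:1→0
  (1Δ to stable)
t=2 Δ0: d=0 j=0 clk=0 h=0 c=0 g=1 b=0 f=0 e=0 a=0
  Δ1: clk:0→1
  Δ2: j:0→1, g:1→0
  Δ3: d:0→1, f:0→1
  Δ4: f:1→0
  (4Δ to stable)
t=3 Δ0: d=1 j=1 clk=1 h=0 c=0 g=0 b=0 f=0 e=0 a=0
  Δ1: clk:1→0
  (1Δ to stable)
t=4 Δ0: d=1 j=1 clk=0 h=0 c=0 g=0 b=0 f=0 e=0 a=0
  Δ1: clk:0→1
  Δ2: j:1→0, g:0→1
  Δ3: d:1→0, f:0→1
  Δ4: f:1→0
  (4Δ to stable)
t=5 Δ0: d=0 j=0 clk=1 h=0 c=0 g=1 b=0 f=0 e=0 a=0
  Δ1: clk:1→0
  (1Δ to stable)
t=6 Δ0: d=0 j=0 clk=0 h=0 c=0 g=1 b=0 f=0 e=0 a=0
  Δ1: clk:0→1
  Δ2: j:0→1, g:1→0
  Δ3: d:0→1, f:0→1
  Δ4: f:1→0
  (4Δ to stable)
t=7 Δ0: d=1 j=1 clk=1 h=0 c=0 g=0 b=0 f=0 e=0 a=0
  Δ1: clk:1→0
  (1Δ to stable)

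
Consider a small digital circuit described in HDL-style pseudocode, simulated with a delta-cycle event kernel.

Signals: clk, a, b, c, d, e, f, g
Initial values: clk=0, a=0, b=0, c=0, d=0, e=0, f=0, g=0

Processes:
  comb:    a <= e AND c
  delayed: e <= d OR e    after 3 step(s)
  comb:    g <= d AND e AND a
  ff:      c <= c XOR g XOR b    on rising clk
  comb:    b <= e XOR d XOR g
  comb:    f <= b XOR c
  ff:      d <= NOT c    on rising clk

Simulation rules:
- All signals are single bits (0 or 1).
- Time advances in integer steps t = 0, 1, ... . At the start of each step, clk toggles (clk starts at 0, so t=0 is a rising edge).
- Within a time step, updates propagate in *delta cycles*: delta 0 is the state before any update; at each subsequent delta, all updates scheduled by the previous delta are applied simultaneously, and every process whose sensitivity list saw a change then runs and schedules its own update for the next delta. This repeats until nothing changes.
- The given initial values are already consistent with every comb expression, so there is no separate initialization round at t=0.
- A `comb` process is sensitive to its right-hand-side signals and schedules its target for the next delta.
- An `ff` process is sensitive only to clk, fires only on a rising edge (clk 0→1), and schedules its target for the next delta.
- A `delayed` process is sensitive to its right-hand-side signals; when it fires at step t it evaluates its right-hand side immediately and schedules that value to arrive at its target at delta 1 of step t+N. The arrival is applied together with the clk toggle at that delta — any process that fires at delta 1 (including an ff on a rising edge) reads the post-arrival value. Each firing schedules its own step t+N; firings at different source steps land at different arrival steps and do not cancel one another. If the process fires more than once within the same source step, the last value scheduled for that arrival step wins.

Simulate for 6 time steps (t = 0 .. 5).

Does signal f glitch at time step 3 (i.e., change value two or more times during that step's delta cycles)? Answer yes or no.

t0.Δ0 clk=0 d=0 f=0 b=0 a=0 c=0 g=0 e=0
t0.Δ1 clk=1 d=0 f=0 b=0 a=0 c=0 g=0 e=0
t0.Δ2 clk=1 d=1 f=0 b=0 a=0 c=0 g=0 e=0
t0.Δ3 clk=1 d=1 f=0 b=1 a=0 c=0 g=0 e=0
t0.Δ4 clk=1 d=1 f=1 b=1 a=0 c=0 g=0 e=0
t1.Δ0 clk=1 d=1 f=1 b=1 a=0 c=0 g=0 e=0
t1.Δ1 clk=0 d=1 f=1 b=1 a=0 c=0 g=0 e=0
t2.Δ0 clk=0 d=1 f=1 b=1 a=0 c=0 g=0 e=0
t2.Δ1 clk=1 d=1 f=1 b=1 a=0 c=0 g=0 e=0
t2.Δ2 clk=1 d=1 f=1 b=1 a=0 c=1 g=0 e=0
t2.Δ3 clk=1 d=1 f=0 b=1 a=0 c=1 g=0 e=0
t3.Δ0 clk=1 d=1 f=0 b=1 a=0 c=1 g=0 e=0
t3.Δ1 clk=0 d=1 f=0 b=1 a=0 c=1 g=0 e=1
t3.Δ2 clk=0 d=1 f=0 b=0 a=1 c=1 g=0 e=1
t3.Δ3 clk=0 d=1 f=1 b=0 a=1 c=1 g=1 e=1
t3.Δ4 clk=0 d=1 f=1 b=1 a=1 c=1 g=1 e=1
t3.Δ5 clk=0 d=1 f=0 b=1 a=1 c=1 g=1 e=1
t4.Δ0 clk=0 d=1 f=0 b=1 a=1 c=1 g=1 e=1
t4.Δ1 clk=1 d=1 f=0 b=1 a=1 c=1 g=1 e=1
t4.Δ2 clk=1 d=0 f=0 b=1 a=1 c=1 g=1 e=1
t4.Δ3 clk=1 d=0 f=0 b=0 a=1 c=1 g=0 e=1
t4.Δ4 clk=1 d=0 f=1 b=1 a=1 c=1 g=0 e=1
t4.Δ5 clk=1 d=0 f=0 b=1 a=1 c=1 g=0 e=1
t5.Δ0 clk=1 d=0 f=0 b=1 a=1 c=1 g=0 e=1
t5.Δ1 clk=0 d=0 f=0 b=1 a=1 c=1 g=0 e=1

yes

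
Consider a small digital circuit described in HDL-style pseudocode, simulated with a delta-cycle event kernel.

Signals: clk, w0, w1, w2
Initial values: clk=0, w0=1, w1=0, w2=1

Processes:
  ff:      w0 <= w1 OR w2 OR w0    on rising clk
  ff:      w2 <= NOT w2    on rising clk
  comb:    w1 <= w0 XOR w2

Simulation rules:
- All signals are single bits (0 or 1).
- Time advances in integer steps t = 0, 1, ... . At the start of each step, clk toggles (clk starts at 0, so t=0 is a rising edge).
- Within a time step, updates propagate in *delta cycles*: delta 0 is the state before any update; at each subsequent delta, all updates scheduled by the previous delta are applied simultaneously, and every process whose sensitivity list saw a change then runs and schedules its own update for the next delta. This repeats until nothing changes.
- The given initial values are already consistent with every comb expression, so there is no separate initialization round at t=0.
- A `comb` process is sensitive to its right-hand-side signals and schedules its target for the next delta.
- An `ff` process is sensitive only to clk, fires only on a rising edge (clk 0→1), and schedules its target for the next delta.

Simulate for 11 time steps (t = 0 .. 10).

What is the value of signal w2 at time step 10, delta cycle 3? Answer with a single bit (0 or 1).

1

t=0 Δ0: clk=0 w2=1 w1=0 w0=1
  Δ1: clk:0→1
  Δ2: w2:1→0
  Δ3: w1:0→1
  (3Δ to stable)
t=1 Δ0: clk=1 w2=0 w1=1 w0=1
  Δ1: clk:1→0
  (1Δ to stable)
t=2 Δ0: clk=0 w2=0 w1=1 w0=1
  Δ1: clk:0→1
  Δ2: w2:0→1
  Δ3: w1:1→0
  (3Δ to stable)
t=3 Δ0: clk=1 w2=1 w1=0 w0=1
  Δ1: clk:1→0
  (1Δ to stable)
t=4 Δ0: clk=0 w2=1 w1=0 w0=1
  Δ1: clk:0→1
  Δ2: w2:1→0
  Δ3: w1:0→1
  (3Δ to stable)
t=5 Δ0: clk=1 w2=0 w1=1 w0=1
  Δ1: clk:1→0
  (1Δ to stable)
t=6 Δ0: clk=0 w2=0 w1=1 w0=1
  Δ1: clk:0→1
  Δ2: w2:0→1
  Δ3: w1:1→0
  (3Δ to stable)
t=7 Δ0: clk=1 w2=1 w1=0 w0=1
  Δ1: clk:1→0
  (1Δ to stable)
t=8 Δ0: clk=0 w2=1 w1=0 w0=1
  Δ1: clk:0→1
  Δ2: w2:1→0
  Δ3: w1:0→1
  (3Δ to stable)
t=9 Δ0: clk=1 w2=0 w1=1 w0=1
  Δ1: clk:1→0
  (1Δ to stable)
t=10 Δ0: clk=0 w2=0 w1=1 w0=1
  Δ1: clk:0→1
  Δ2: w2:0→1
  Δ3: w1:1→0
  (3Δ to stable)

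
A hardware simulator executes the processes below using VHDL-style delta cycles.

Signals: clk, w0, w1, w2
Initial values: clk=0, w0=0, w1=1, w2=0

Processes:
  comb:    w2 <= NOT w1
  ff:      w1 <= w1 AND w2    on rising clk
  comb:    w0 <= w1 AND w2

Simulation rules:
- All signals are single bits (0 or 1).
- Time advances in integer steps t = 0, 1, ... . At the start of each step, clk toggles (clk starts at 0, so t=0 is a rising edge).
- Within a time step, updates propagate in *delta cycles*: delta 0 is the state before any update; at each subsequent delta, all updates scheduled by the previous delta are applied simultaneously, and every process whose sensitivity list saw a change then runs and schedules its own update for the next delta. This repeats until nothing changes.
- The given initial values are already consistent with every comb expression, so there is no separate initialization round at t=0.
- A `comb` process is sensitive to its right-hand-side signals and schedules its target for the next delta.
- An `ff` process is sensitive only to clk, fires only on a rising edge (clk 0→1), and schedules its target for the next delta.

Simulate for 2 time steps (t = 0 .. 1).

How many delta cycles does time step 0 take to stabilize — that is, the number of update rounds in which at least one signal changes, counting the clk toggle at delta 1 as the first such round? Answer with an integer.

t0.Δ0 clk=0 w0=0 w2=0 w1=1
t0.Δ1 clk=1 w0=0 w2=0 w1=1
t0.Δ2 clk=1 w0=0 w2=0 w1=0
t0.Δ3 clk=1 w0=0 w2=1 w1=0
t1.Δ0 clk=1 w0=0 w2=1 w1=0
t1.Δ1 clk=0 w0=0 w2=1 w1=0

3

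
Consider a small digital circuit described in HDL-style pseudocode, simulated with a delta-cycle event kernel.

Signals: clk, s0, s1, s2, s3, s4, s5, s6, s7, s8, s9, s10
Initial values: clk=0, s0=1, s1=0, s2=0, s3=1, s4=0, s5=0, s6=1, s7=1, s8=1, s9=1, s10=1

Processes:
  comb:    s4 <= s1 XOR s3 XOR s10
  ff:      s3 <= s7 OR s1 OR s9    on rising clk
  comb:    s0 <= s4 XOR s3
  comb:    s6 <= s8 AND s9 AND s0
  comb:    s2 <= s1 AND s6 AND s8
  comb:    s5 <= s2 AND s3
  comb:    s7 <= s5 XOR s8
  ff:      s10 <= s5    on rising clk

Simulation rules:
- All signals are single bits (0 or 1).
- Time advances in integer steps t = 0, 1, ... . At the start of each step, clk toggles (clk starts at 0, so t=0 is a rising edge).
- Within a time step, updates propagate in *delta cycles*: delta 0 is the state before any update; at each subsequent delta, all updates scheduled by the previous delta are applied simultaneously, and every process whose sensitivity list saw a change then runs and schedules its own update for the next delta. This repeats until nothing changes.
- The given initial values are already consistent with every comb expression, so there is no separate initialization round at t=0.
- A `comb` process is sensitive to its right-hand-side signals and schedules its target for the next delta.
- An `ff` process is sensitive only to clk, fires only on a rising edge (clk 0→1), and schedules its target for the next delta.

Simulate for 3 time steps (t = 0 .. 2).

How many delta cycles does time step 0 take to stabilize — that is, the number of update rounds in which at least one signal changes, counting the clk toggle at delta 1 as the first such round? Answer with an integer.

[bits: s8,s5,s1,s6,clk,s0,s4,s3,s2,s10,s7,s9]
t=0: Δ0=100101010111 Δ1=100111010111 Δ2=100111010011 Δ3=100111110011 Δ4=100110110011 Δ5=100010110011 | 5Δ
t=1: Δ0=100010110011 Δ1=100000110011 | 1Δ
t=2: Δ0=100000110011 Δ1=100010110011 | 1Δ

5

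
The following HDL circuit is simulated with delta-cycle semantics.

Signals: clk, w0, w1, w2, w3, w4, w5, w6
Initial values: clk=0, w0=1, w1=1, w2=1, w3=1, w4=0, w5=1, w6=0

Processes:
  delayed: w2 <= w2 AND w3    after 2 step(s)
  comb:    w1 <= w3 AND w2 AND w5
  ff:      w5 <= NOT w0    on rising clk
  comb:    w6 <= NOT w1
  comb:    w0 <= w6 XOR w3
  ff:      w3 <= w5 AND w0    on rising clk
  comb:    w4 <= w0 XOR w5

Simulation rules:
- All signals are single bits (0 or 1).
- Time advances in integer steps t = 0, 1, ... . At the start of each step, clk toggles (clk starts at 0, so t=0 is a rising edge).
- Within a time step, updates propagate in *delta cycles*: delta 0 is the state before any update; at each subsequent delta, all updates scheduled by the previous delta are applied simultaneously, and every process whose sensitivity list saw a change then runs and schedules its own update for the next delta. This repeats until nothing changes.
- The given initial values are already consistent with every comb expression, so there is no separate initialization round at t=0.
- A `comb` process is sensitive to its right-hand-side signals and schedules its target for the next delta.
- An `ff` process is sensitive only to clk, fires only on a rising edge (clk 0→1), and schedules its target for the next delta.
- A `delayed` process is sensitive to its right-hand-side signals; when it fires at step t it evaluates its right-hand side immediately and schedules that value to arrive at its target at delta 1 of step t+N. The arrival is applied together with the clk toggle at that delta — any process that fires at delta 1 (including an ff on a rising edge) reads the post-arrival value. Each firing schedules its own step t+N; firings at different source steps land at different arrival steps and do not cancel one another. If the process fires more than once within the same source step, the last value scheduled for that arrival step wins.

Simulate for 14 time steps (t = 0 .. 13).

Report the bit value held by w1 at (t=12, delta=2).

0

t0.Δ0 w1=1 w6=0 w2=1 w4=0 clk=0 w5=1 w3=1 w0=1
t0.Δ1 w1=1 w6=0 w2=1 w4=0 clk=1 w5=1 w3=1 w0=1
t0.Δ2 w1=1 w6=0 w2=1 w4=0 clk=1 w5=0 w3=1 w0=1
t0.Δ3 w1=0 w6=0 w2=1 w4=1 clk=1 w5=0 w3=1 w0=1
t0.Δ4 w1=0 w6=1 w2=1 w4=1 clk=1 w5=0 w3=1 w0=1
t0.Δ5 w1=0 w6=1 w2=1 w4=1 clk=1 w5=0 w3=1 w0=0
t0.Δ6 w1=0 w6=1 w2=1 w4=0 clk=1 w5=0 w3=1 w0=0
t1.Δ0 w1=0 w6=1 w2=1 w4=0 clk=1 w5=0 w3=1 w0=0
t1.Δ1 w1=0 w6=1 w2=1 w4=0 clk=0 w5=0 w3=1 w0=0
t2.Δ0 w1=0 w6=1 w2=1 w4=0 clk=0 w5=0 w3=1 w0=0
t2.Δ1 w1=0 w6=1 w2=1 w4=0 clk=1 w5=0 w3=1 w0=0
t2.Δ2 w1=0 w6=1 w2=1 w4=0 clk=1 w5=1 w3=0 w0=0
t2.Δ3 w1=0 w6=1 w2=1 w4=1 clk=1 w5=1 w3=0 w0=1
t2.Δ4 w1=0 w6=1 w2=1 w4=0 clk=1 w5=1 w3=0 w0=1
t3.Δ0 w1=0 w6=1 w2=1 w4=0 clk=1 w5=1 w3=0 w0=1
t3.Δ1 w1=0 w6=1 w2=1 w4=0 clk=0 w5=1 w3=0 w0=1
t4.Δ0 w1=0 w6=1 w2=1 w4=0 clk=0 w5=1 w3=0 w0=1
t4.Δ1 w1=0 w6=1 w2=0 w4=0 clk=1 w5=1 w3=0 w0=1
t4.Δ2 w1=0 w6=1 w2=0 w4=0 clk=1 w5=0 w3=1 w0=1
t4.Δ3 w1=0 w6=1 w2=0 w4=1 clk=1 w5=0 w3=1 w0=0
t4.Δ4 w1=0 w6=1 w2=0 w4=0 clk=1 w5=0 w3=1 w0=0
t5.Δ0 w1=0 w6=1 w2=0 w4=0 clk=1 w5=0 w3=1 w0=0
t5.Δ1 w1=0 w6=1 w2=0 w4=0 clk=0 w5=0 w3=1 w0=0
t6.Δ0 w1=0 w6=1 w2=0 w4=0 clk=0 w5=0 w3=1 w0=0
t6.Δ1 w1=0 w6=1 w2=0 w4=0 clk=1 w5=0 w3=1 w0=0
t6.Δ2 w1=0 w6=1 w2=0 w4=0 clk=1 w5=1 w3=0 w0=0
t6.Δ3 w1=0 w6=1 w2=0 w4=1 clk=1 w5=1 w3=0 w0=1
t6.Δ4 w1=0 w6=1 w2=0 w4=0 clk=1 w5=1 w3=0 w0=1
t7.Δ0 w1=0 w6=1 w2=0 w4=0 clk=1 w5=1 w3=0 w0=1
t7.Δ1 w1=0 w6=1 w2=0 w4=0 clk=0 w5=1 w3=0 w0=1
t8.Δ0 w1=0 w6=1 w2=0 w4=0 clk=0 w5=1 w3=0 w0=1
t8.Δ1 w1=0 w6=1 w2=0 w4=0 clk=1 w5=1 w3=0 w0=1
t8.Δ2 w1=0 w6=1 w2=0 w4=0 clk=1 w5=0 w3=1 w0=1
t8.Δ3 w1=0 w6=1 w2=0 w4=1 clk=1 w5=0 w3=1 w0=0
t8.Δ4 w1=0 w6=1 w2=0 w4=0 clk=1 w5=0 w3=1 w0=0
t9.Δ0 w1=0 w6=1 w2=0 w4=0 clk=1 w5=0 w3=1 w0=0
t9.Δ1 w1=0 w6=1 w2=0 w4=0 clk=0 w5=0 w3=1 w0=0
t10.Δ0 w1=0 w6=1 w2=0 w4=0 clk=0 w5=0 w3=1 w0=0
t10.Δ1 w1=0 w6=1 w2=0 w4=0 clk=1 w5=0 w3=1 w0=0
t10.Δ2 w1=0 w6=1 w2=0 w4=0 clk=1 w5=1 w3=0 w0=0
t10.Δ3 w1=0 w6=1 w2=0 w4=1 clk=1 w5=1 w3=0 w0=1
t10.Δ4 w1=0 w6=1 w2=0 w4=0 clk=1 w5=1 w3=0 w0=1
t11.Δ0 w1=0 w6=1 w2=0 w4=0 clk=1 w5=1 w3=0 w0=1
t11.Δ1 w1=0 w6=1 w2=0 w4=0 clk=0 w5=1 w3=0 w0=1
t12.Δ0 w1=0 w6=1 w2=0 w4=0 clk=0 w5=1 w3=0 w0=1
t12.Δ1 w1=0 w6=1 w2=0 w4=0 clk=1 w5=1 w3=0 w0=1
t12.Δ2 w1=0 w6=1 w2=0 w4=0 clk=1 w5=0 w3=1 w0=1
t12.Δ3 w1=0 w6=1 w2=0 w4=1 clk=1 w5=0 w3=1 w0=0
t12.Δ4 w1=0 w6=1 w2=0 w4=0 clk=1 w5=0 w3=1 w0=0
t13.Δ0 w1=0 w6=1 w2=0 w4=0 clk=1 w5=0 w3=1 w0=0
t13.Δ1 w1=0 w6=1 w2=0 w4=0 clk=0 w5=0 w3=1 w0=0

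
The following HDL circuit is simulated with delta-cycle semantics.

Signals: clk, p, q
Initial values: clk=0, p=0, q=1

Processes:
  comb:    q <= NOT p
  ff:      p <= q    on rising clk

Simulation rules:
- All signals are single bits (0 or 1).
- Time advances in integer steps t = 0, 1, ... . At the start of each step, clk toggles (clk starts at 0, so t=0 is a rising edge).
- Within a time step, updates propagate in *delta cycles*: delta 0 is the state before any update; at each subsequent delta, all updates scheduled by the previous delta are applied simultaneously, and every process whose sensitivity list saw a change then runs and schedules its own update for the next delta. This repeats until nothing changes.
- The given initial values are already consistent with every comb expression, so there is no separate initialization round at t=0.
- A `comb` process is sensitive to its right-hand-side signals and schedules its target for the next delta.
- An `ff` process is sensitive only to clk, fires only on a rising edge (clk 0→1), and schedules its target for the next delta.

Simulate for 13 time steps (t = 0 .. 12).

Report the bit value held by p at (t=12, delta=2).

[bits: clk,q,p]
t=0: Δ0=010 Δ1=110 Δ2=111 Δ3=101 | 3Δ
t=1: Δ0=101 Δ1=001 | 1Δ
t=2: Δ0=001 Δ1=101 Δ2=100 Δ3=110 | 3Δ
t=3: Δ0=110 Δ1=010 | 1Δ
t=4: Δ0=010 Δ1=110 Δ2=111 Δ3=101 | 3Δ
t=5: Δ0=101 Δ1=001 | 1Δ
t=6: Δ0=001 Δ1=101 Δ2=100 Δ3=110 | 3Δ
t=7: Δ0=110 Δ1=010 | 1Δ
t=8: Δ0=010 Δ1=110 Δ2=111 Δ3=101 | 3Δ
t=9: Δ0=101 Δ1=001 | 1Δ
t=10: Δ0=001 Δ1=101 Δ2=100 Δ3=110 | 3Δ
t=11: Δ0=110 Δ1=010 | 1Δ
t=12: Δ0=010 Δ1=110 Δ2=111 Δ3=101 | 3Δ

1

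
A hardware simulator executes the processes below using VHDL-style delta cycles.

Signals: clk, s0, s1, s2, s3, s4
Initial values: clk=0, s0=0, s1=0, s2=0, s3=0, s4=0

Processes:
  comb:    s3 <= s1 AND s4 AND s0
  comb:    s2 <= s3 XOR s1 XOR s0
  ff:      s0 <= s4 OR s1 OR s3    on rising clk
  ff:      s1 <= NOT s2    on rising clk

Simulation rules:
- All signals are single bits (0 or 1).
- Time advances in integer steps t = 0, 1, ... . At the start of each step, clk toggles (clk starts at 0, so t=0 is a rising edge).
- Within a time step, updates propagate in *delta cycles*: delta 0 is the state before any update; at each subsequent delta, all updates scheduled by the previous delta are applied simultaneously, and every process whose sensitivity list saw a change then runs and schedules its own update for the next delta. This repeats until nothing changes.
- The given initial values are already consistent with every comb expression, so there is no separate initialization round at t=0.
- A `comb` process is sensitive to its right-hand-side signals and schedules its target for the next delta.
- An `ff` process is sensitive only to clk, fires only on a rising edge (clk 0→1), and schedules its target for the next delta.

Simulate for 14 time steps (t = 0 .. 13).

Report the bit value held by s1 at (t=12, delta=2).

[bits: s4,s1,s3,clk,s2,s0]
t=0: Δ0=000000 Δ1=000100 Δ2=010100 Δ3=010110 | 3Δ
t=1: Δ0=010110 Δ1=010010 | 1Δ
t=2: Δ0=010010 Δ1=010110 Δ2=000111 | 2Δ
t=3: Δ0=000111 Δ1=000011 | 1Δ
t=4: Δ0=000011 Δ1=000111 Δ2=000110 Δ3=000100 | 3Δ
t=5: Δ0=000100 Δ1=000000 | 1Δ
t=6: Δ0=000000 Δ1=000100 Δ2=010100 Δ3=010110 | 3Δ
t=7: Δ0=010110 Δ1=010010 | 1Δ
t=8: Δ0=010010 Δ1=010110 Δ2=000111 | 2Δ
t=9: Δ0=000111 Δ1=000011 | 1Δ
t=10: Δ0=000011 Δ1=000111 Δ2=000110 Δ3=000100 | 3Δ
t=11: Δ0=000100 Δ1=000000 | 1Δ
t=12: Δ0=000000 Δ1=000100 Δ2=010100 Δ3=010110 | 3Δ
t=13: Δ0=010110 Δ1=010010 | 1Δ

1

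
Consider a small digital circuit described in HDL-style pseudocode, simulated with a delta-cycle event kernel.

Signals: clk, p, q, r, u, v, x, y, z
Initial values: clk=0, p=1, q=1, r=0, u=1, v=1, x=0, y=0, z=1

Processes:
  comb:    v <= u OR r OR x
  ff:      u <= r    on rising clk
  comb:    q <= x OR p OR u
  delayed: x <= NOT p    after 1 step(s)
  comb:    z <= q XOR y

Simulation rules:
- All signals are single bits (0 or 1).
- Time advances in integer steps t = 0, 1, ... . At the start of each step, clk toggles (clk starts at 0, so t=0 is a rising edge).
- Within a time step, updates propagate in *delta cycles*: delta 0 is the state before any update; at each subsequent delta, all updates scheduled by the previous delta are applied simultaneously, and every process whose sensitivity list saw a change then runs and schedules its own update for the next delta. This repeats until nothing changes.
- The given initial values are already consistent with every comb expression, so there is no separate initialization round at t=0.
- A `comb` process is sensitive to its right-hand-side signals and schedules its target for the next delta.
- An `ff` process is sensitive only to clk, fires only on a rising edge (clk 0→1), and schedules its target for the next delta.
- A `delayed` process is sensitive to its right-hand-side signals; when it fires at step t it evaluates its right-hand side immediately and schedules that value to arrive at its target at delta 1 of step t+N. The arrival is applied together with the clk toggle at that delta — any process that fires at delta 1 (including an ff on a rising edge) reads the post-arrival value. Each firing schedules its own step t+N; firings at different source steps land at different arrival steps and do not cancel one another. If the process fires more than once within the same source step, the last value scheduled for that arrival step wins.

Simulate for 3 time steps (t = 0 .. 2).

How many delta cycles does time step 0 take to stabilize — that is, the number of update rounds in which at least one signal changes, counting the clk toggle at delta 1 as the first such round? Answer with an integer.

t0.Δ0 u=1 clk=0 v=1 q=1 r=0 y=0 z=1 x=0 p=1
t0.Δ1 u=1 clk=1 v=1 q=1 r=0 y=0 z=1 x=0 p=1
t0.Δ2 u=0 clk=1 v=1 q=1 r=0 y=0 z=1 x=0 p=1
t0.Δ3 u=0 clk=1 v=0 q=1 r=0 y=0 z=1 x=0 p=1
t1.Δ0 u=0 clk=1 v=0 q=1 r=0 y=0 z=1 x=0 p=1
t1.Δ1 u=0 clk=0 v=0 q=1 r=0 y=0 z=1 x=0 p=1
t2.Δ0 u=0 clk=0 v=0 q=1 r=0 y=0 z=1 x=0 p=1
t2.Δ1 u=0 clk=1 v=0 q=1 r=0 y=0 z=1 x=0 p=1

3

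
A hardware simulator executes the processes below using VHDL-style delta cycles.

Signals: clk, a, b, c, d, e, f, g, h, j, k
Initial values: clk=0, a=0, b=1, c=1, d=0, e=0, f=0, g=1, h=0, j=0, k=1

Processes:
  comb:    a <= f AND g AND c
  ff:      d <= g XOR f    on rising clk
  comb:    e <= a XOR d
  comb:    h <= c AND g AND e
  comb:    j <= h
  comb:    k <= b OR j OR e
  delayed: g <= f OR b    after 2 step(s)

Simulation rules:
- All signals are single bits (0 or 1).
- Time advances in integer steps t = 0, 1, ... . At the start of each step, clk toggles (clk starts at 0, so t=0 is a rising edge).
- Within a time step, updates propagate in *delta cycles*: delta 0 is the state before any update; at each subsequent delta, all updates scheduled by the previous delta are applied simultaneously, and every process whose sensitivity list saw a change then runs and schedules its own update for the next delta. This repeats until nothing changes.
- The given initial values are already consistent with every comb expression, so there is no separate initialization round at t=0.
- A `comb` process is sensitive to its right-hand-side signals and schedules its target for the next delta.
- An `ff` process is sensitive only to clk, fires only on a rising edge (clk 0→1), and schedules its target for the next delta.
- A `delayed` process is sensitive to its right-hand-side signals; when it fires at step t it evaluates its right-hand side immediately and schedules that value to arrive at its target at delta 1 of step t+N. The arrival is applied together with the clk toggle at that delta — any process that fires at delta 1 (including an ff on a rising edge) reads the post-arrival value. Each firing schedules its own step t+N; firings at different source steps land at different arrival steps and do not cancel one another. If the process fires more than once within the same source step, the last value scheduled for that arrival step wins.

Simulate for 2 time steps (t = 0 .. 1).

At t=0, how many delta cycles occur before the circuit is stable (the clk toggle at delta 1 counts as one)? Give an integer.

t0.Δ0 a=0 k=1 j=0 b=1 clk=0 d=0 h=0 c=1 e=0 f=0 g=1
t0.Δ1 a=0 k=1 j=0 b=1 clk=1 d=0 h=0 c=1 e=0 f=0 g=1
t0.Δ2 a=0 k=1 j=0 b=1 clk=1 d=1 h=0 c=1 e=0 f=0 g=1
t0.Δ3 a=0 k=1 j=0 b=1 clk=1 d=1 h=0 c=1 e=1 f=0 g=1
t0.Δ4 a=0 k=1 j=0 b=1 clk=1 d=1 h=1 c=1 e=1 f=0 g=1
t0.Δ5 a=0 k=1 j=1 b=1 clk=1 d=1 h=1 c=1 e=1 f=0 g=1
t1.Δ0 a=0 k=1 j=1 b=1 clk=1 d=1 h=1 c=1 e=1 f=0 g=1
t1.Δ1 a=0 k=1 j=1 b=1 clk=0 d=1 h=1 c=1 e=1 f=0 g=1

5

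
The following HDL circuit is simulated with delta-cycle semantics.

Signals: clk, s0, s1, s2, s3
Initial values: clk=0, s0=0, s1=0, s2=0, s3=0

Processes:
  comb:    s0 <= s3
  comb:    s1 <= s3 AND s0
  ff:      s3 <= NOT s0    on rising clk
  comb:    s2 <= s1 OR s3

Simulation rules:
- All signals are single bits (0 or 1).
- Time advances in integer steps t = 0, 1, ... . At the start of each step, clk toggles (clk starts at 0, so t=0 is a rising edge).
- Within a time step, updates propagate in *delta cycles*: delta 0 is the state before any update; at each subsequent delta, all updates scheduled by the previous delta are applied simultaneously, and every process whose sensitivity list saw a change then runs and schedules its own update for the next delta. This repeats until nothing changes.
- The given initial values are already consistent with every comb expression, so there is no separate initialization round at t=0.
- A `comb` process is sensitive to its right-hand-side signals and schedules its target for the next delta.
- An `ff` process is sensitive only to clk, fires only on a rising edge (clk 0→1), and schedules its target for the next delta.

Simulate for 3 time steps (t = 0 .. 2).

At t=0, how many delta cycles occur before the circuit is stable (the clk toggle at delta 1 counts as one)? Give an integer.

t0.Δ0 s1=0 s3=0 s2=0 clk=0 s0=0
t0.Δ1 s1=0 s3=0 s2=0 clk=1 s0=0
t0.Δ2 s1=0 s3=1 s2=0 clk=1 s0=0
t0.Δ3 s1=0 s3=1 s2=1 clk=1 s0=1
t0.Δ4 s1=1 s3=1 s2=1 clk=1 s0=1
t1.Δ0 s1=1 s3=1 s2=1 clk=1 s0=1
t1.Δ1 s1=1 s3=1 s2=1 clk=0 s0=1
t2.Δ0 s1=1 s3=1 s2=1 clk=0 s0=1
t2.Δ1 s1=1 s3=1 s2=1 clk=1 s0=1
t2.Δ2 s1=1 s3=0 s2=1 clk=1 s0=1
t2.Δ3 s1=0 s3=0 s2=1 clk=1 s0=0
t2.Δ4 s1=0 s3=0 s2=0 clk=1 s0=0

4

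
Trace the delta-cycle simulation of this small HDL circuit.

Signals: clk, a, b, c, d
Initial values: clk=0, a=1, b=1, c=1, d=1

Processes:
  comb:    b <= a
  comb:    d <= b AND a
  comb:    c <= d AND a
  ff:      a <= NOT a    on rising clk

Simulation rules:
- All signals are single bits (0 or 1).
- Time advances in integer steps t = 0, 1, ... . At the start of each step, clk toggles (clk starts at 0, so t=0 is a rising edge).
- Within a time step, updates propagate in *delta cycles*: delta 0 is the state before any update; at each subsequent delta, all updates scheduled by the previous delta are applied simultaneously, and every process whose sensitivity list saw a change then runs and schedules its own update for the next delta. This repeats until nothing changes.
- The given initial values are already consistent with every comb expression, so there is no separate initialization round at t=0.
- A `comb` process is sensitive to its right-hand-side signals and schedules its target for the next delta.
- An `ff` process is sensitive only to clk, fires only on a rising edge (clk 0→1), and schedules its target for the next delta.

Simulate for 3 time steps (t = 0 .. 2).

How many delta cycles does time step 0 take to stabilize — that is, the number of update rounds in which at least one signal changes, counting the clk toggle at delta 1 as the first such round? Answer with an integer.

3

t=0 Δ0: c=1 b=1 d=1 a=1 clk=0
  Δ1: clk:0→1
  Δ2: a:1→0
  Δ3: c:1→0, b:1→0, d:1→0
  (3Δ to stable)
t=1 Δ0: c=0 b=0 d=0 a=0 clk=1
  Δ1: clk:1→0
  (1Δ to stable)
t=2 Δ0: c=0 b=0 d=0 a=0 clk=0
  Δ1: clk:0→1
  Δ2: a:0→1
  Δ3: b:0→1
  Δ4: d:0→1
  Δ5: c:0→1
  (5Δ to stable)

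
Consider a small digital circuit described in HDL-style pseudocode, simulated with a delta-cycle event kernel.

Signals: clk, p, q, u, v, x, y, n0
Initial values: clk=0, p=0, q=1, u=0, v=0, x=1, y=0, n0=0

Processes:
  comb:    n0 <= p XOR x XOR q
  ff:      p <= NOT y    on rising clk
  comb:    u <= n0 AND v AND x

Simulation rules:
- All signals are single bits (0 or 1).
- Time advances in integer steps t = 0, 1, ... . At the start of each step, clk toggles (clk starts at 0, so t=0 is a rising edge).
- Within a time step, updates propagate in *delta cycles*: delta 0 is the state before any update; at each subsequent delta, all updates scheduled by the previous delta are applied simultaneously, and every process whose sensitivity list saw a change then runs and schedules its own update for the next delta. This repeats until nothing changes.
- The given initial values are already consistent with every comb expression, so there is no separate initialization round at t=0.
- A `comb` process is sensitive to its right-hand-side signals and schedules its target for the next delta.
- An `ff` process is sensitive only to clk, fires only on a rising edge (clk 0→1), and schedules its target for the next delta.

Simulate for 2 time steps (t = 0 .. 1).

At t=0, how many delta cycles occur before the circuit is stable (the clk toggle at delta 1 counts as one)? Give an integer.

3

t0.Δ0 y=0 x=1 u=0 p=0 q=1 clk=0 n0=0 v=0
t0.Δ1 y=0 x=1 u=0 p=0 q=1 clk=1 n0=0 v=0
t0.Δ2 y=0 x=1 u=0 p=1 q=1 clk=1 n0=0 v=0
t0.Δ3 y=0 x=1 u=0 p=1 q=1 clk=1 n0=1 v=0
t1.Δ0 y=0 x=1 u=0 p=1 q=1 clk=1 n0=1 v=0
t1.Δ1 y=0 x=1 u=0 p=1 q=1 clk=0 n0=1 v=0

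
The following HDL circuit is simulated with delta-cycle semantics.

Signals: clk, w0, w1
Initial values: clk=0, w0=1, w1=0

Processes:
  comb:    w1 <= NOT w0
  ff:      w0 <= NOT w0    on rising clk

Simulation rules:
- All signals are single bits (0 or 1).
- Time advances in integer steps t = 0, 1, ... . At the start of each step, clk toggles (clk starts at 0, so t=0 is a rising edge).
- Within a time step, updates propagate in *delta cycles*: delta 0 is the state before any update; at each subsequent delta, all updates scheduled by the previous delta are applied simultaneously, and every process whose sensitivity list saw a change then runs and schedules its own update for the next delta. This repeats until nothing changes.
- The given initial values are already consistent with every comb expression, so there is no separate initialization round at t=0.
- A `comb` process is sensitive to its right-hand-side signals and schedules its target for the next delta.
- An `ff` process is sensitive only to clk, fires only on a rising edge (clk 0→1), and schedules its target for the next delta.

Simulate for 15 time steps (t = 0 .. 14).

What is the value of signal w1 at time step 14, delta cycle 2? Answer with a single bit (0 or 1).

1

t=0 Δ0: w1=0 clk=0 w0=1
  Δ1: clk:0→1
  Δ2: w0:1→0
  Δ3: w1:0→1
  (3Δ to stable)
t=1 Δ0: w1=1 clk=1 w0=0
  Δ1: clk:1→0
  (1Δ to stable)
t=2 Δ0: w1=1 clk=0 w0=0
  Δ1: clk:0→1
  Δ2: w0:0→1
  Δ3: w1:1→0
  (3Δ to stable)
t=3 Δ0: w1=0 clk=1 w0=1
  Δ1: clk:1→0
  (1Δ to stable)
t=4 Δ0: w1=0 clk=0 w0=1
  Δ1: clk:0→1
  Δ2: w0:1→0
  Δ3: w1:0→1
  (3Δ to stable)
t=5 Δ0: w1=1 clk=1 w0=0
  Δ1: clk:1→0
  (1Δ to stable)
t=6 Δ0: w1=1 clk=0 w0=0
  Δ1: clk:0→1
  Δ2: w0:0→1
  Δ3: w1:1→0
  (3Δ to stable)
t=7 Δ0: w1=0 clk=1 w0=1
  Δ1: clk:1→0
  (1Δ to stable)
t=8 Δ0: w1=0 clk=0 w0=1
  Δ1: clk:0→1
  Δ2: w0:1→0
  Δ3: w1:0→1
  (3Δ to stable)
t=9 Δ0: w1=1 clk=1 w0=0
  Δ1: clk:1→0
  (1Δ to stable)
t=10 Δ0: w1=1 clk=0 w0=0
  Δ1: clk:0→1
  Δ2: w0:0→1
  Δ3: w1:1→0
  (3Δ to stable)
t=11 Δ0: w1=0 clk=1 w0=1
  Δ1: clk:1→0
  (1Δ to stable)
t=12 Δ0: w1=0 clk=0 w0=1
  Δ1: clk:0→1
  Δ2: w0:1→0
  Δ3: w1:0→1
  (3Δ to stable)
t=13 Δ0: w1=1 clk=1 w0=0
  Δ1: clk:1→0
  (1Δ to stable)
t=14 Δ0: w1=1 clk=0 w0=0
  Δ1: clk:0→1
  Δ2: w0:0→1
  Δ3: w1:1→0
  (3Δ to stable)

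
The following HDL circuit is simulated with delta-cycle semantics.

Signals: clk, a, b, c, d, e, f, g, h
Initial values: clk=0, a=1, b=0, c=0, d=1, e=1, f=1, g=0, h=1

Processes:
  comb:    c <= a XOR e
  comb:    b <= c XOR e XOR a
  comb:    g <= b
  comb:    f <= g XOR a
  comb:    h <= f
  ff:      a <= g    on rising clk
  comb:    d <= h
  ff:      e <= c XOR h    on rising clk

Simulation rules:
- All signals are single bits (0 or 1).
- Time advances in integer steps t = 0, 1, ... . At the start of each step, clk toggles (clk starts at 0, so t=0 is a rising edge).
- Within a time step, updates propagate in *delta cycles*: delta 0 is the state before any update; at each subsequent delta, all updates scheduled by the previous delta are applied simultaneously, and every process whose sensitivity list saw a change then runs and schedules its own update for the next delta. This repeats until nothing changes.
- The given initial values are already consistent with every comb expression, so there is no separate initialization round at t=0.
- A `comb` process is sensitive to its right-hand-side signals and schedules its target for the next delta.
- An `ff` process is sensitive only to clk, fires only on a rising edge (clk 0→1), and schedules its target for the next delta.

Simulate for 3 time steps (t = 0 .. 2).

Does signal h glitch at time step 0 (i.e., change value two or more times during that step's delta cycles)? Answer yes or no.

t=0 Δ0: clk=0 e=1 g=0 b=0 h=1 c=0 d=1 a=1 f=1
  Δ1: clk:0→1
  Δ2: a:1→0
  Δ3: b:0→1, c:0→1, f:1→0
  Δ4: g:0→1, b:1→0, h:1→0
  Δ5: g:1→0, d:1→0, f:0→1
  Δ6: h:0→1, f:1→0
  Δ7: h:1→0, d:0→1
  Δ8: d:1→0
  (8Δ to stable)
t=1 Δ0: clk=1 e=1 g=0 b=0 h=0 c=1 d=0 a=0 f=0
  Δ1: clk:1→0
  (1Δ to stable)
t=2 Δ0: clk=0 e=1 g=0 b=0 h=0 c=1 d=0 a=0 f=0
  Δ1: clk:0→1
  (1Δ to stable)

yes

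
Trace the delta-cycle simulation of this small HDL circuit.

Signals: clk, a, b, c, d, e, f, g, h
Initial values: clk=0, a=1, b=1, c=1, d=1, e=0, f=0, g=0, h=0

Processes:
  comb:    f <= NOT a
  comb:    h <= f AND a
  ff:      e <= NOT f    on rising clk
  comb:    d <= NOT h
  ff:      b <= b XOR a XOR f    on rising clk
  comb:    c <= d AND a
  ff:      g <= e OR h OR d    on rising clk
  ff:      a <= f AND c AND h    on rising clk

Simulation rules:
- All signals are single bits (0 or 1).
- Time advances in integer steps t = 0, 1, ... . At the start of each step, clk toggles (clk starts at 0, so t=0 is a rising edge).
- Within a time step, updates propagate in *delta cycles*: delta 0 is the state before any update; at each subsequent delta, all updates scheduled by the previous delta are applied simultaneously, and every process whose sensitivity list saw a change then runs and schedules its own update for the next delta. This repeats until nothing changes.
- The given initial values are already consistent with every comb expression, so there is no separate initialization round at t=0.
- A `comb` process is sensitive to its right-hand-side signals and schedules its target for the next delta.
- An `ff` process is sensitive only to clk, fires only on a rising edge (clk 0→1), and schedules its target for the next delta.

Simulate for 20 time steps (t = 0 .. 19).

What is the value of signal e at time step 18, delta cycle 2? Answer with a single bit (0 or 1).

t0.Δ0 clk=0 f=0 d=1 e=0 g=0 c=1 a=1 b=1 h=0
t0.Δ1 clk=1 f=0 d=1 e=0 g=0 c=1 a=1 b=1 h=0
t0.Δ2 clk=1 f=0 d=1 e=1 g=1 c=1 a=0 b=0 h=0
t0.Δ3 clk=1 f=1 d=1 e=1 g=1 c=0 a=0 b=0 h=0
t1.Δ0 clk=1 f=1 d=1 e=1 g=1 c=0 a=0 b=0 h=0
t1.Δ1 clk=0 f=1 d=1 e=1 g=1 c=0 a=0 b=0 h=0
t2.Δ0 clk=0 f=1 d=1 e=1 g=1 c=0 a=0 b=0 h=0
t2.Δ1 clk=1 f=1 d=1 e=1 g=1 c=0 a=0 b=0 h=0
t2.Δ2 clk=1 f=1 d=1 e=0 g=1 c=0 a=0 b=1 h=0
t3.Δ0 clk=1 f=1 d=1 e=0 g=1 c=0 a=0 b=1 h=0
t3.Δ1 clk=0 f=1 d=1 e=0 g=1 c=0 a=0 b=1 h=0
t4.Δ0 clk=0 f=1 d=1 e=0 g=1 c=0 a=0 b=1 h=0
t4.Δ1 clk=1 f=1 d=1 e=0 g=1 c=0 a=0 b=1 h=0
t4.Δ2 clk=1 f=1 d=1 e=0 g=1 c=0 a=0 b=0 h=0
t5.Δ0 clk=1 f=1 d=1 e=0 g=1 c=0 a=0 b=0 h=0
t5.Δ1 clk=0 f=1 d=1 e=0 g=1 c=0 a=0 b=0 h=0
t6.Δ0 clk=0 f=1 d=1 e=0 g=1 c=0 a=0 b=0 h=0
t6.Δ1 clk=1 f=1 d=1 e=0 g=1 c=0 a=0 b=0 h=0
t6.Δ2 clk=1 f=1 d=1 e=0 g=1 c=0 a=0 b=1 h=0
t7.Δ0 clk=1 f=1 d=1 e=0 g=1 c=0 a=0 b=1 h=0
t7.Δ1 clk=0 f=1 d=1 e=0 g=1 c=0 a=0 b=1 h=0
t8.Δ0 clk=0 f=1 d=1 e=0 g=1 c=0 a=0 b=1 h=0
t8.Δ1 clk=1 f=1 d=1 e=0 g=1 c=0 a=0 b=1 h=0
t8.Δ2 clk=1 f=1 d=1 e=0 g=1 c=0 a=0 b=0 h=0
t9.Δ0 clk=1 f=1 d=1 e=0 g=1 c=0 a=0 b=0 h=0
t9.Δ1 clk=0 f=1 d=1 e=0 g=1 c=0 a=0 b=0 h=0
t10.Δ0 clk=0 f=1 d=1 e=0 g=1 c=0 a=0 b=0 h=0
t10.Δ1 clk=1 f=1 d=1 e=0 g=1 c=0 a=0 b=0 h=0
t10.Δ2 clk=1 f=1 d=1 e=0 g=1 c=0 a=0 b=1 h=0
t11.Δ0 clk=1 f=1 d=1 e=0 g=1 c=0 a=0 b=1 h=0
t11.Δ1 clk=0 f=1 d=1 e=0 g=1 c=0 a=0 b=1 h=0
t12.Δ0 clk=0 f=1 d=1 e=0 g=1 c=0 a=0 b=1 h=0
t12.Δ1 clk=1 f=1 d=1 e=0 g=1 c=0 a=0 b=1 h=0
t12.Δ2 clk=1 f=1 d=1 e=0 g=1 c=0 a=0 b=0 h=0
t13.Δ0 clk=1 f=1 d=1 e=0 g=1 c=0 a=0 b=0 h=0
t13.Δ1 clk=0 f=1 d=1 e=0 g=1 c=0 a=0 b=0 h=0
t14.Δ0 clk=0 f=1 d=1 e=0 g=1 c=0 a=0 b=0 h=0
t14.Δ1 clk=1 f=1 d=1 e=0 g=1 c=0 a=0 b=0 h=0
t14.Δ2 clk=1 f=1 d=1 e=0 g=1 c=0 a=0 b=1 h=0
t15.Δ0 clk=1 f=1 d=1 e=0 g=1 c=0 a=0 b=1 h=0
t15.Δ1 clk=0 f=1 d=1 e=0 g=1 c=0 a=0 b=1 h=0
t16.Δ0 clk=0 f=1 d=1 e=0 g=1 c=0 a=0 b=1 h=0
t16.Δ1 clk=1 f=1 d=1 e=0 g=1 c=0 a=0 b=1 h=0
t16.Δ2 clk=1 f=1 d=1 e=0 g=1 c=0 a=0 b=0 h=0
t17.Δ0 clk=1 f=1 d=1 e=0 g=1 c=0 a=0 b=0 h=0
t17.Δ1 clk=0 f=1 d=1 e=0 g=1 c=0 a=0 b=0 h=0
t18.Δ0 clk=0 f=1 d=1 e=0 g=1 c=0 a=0 b=0 h=0
t18.Δ1 clk=1 f=1 d=1 e=0 g=1 c=0 a=0 b=0 h=0
t18.Δ2 clk=1 f=1 d=1 e=0 g=1 c=0 a=0 b=1 h=0
t19.Δ0 clk=1 f=1 d=1 e=0 g=1 c=0 a=0 b=1 h=0
t19.Δ1 clk=0 f=1 d=1 e=0 g=1 c=0 a=0 b=1 h=0

0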